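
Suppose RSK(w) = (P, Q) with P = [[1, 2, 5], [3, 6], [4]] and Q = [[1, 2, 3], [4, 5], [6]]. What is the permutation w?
1 4 6 3 5 2

Reverse the RSK construction: for i from n down to 1, find the cell of Q containing i, remove the entry at that cell from P, and reverse-bump it up through P; the value ejected from row 1 is w(i).

Step i=6: Q has 6 at row 3, column 1; remove 4 from row 3 of P and reverse-bump: 4 enters row 2 and ejects 3; 3 enters row 1 and ejects 2. So w(6) = 2. P is now [[1, 3, 5], [4, 6]].
Step i=5: Q has 5 at row 2, column 2; remove 6 from row 2 of P and reverse-bump: 6 enters row 1 and ejects 5. So w(5) = 5. P is now [[1, 3, 6], [4]].
Step i=4: Q has 4 at row 2, column 1; remove 4 from row 2 of P and reverse-bump: 4 enters row 1 and ejects 3. So w(4) = 3. P is now [[1, 4, 6]].
Step i=3: Q has 3 at row 1, column 3; remove that cell from P, ejecting 6. So w(3) = 6. P is now [[1, 4]].
Step i=2: Q has 2 at row 1, column 2; remove that cell from P, ejecting 4. So w(2) = 4. P is now [[1]].
Step i=1: Q has 1 at row 1, column 1; remove that cell from P, ejecting 1. So w(1) = 1. P is now [].

So w = 1 4 6 3 5 2.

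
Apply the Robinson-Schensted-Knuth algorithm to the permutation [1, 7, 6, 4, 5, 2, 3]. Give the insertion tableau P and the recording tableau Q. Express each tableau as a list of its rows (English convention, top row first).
Insert each entry of the permutation into P by Schensted row insertion, recording in Q the position of each new cell.

Insert 1: appended to row 1. P = [[1]].
Insert 7: appended to row 1. P = [[1, 7]].
Insert 6: 6 bumps 7 from row 1; 7 starts row 2. P = [[1, 6], [7]].
Insert 4: 4 bumps 6 from row 1; 6 bumps 7 from row 2; 7 starts row 3. P = [[1, 4], [6], [7]].
Insert 5: appended to row 1. P = [[1, 4, 5], [6], [7]].
Insert 2: 2 bumps 4 from row 1; 4 bumps 6 from row 2; 6 bumps 7 from row 3; 7 starts row 4. P = [[1, 2, 5], [4], [6], [7]].
Insert 3: 3 bumps 5 from row 1; 5 appends to row 2. P = [[1, 2, 3], [4, 5], [6], [7]].

So P = [[1, 2, 3], [4, 5], [6], [7]], Q = [[1, 2, 5], [3, 7], [4], [6]].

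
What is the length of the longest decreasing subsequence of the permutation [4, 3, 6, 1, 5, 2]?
3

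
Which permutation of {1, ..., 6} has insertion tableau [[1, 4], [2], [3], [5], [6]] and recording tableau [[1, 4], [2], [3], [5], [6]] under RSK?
6 5 3 4 2 1

Reverse the RSK construction: for i from n down to 1, find the cell of Q containing i, remove the entry at that cell from P, and reverse-bump it up through P; the value ejected from row 1 is w(i).

Step i=6: Q has 6 at row 5, column 1; remove 6 from row 5 of P and reverse-bump: 6 enters row 4 and ejects 5; 5 enters row 3 and ejects 3; 3 enters row 2 and ejects 2; 2 enters row 1 and ejects 1. So w(6) = 1. P is now [[2, 4], [3], [5], [6]].
Step i=5: Q has 5 at row 4, column 1; remove 6 from row 4 of P and reverse-bump: 6 enters row 3 and ejects 5; 5 enters row 2 and ejects 3; 3 enters row 1 and ejects 2. So w(5) = 2. P is now [[3, 4], [5], [6]].
Step i=4: Q has 4 at row 1, column 2; remove that cell from P, ejecting 4. So w(4) = 4. P is now [[3], [5], [6]].
Step i=3: Q has 3 at row 3, column 1; remove 6 from row 3 of P and reverse-bump: 6 enters row 2 and ejects 5; 5 enters row 1 and ejects 3. So w(3) = 3. P is now [[5], [6]].
Step i=2: Q has 2 at row 2, column 1; remove 6 from row 2 of P and reverse-bump: 6 enters row 1 and ejects 5. So w(2) = 5. P is now [[6]].
Step i=1: Q has 1 at row 1, column 1; remove that cell from P, ejecting 6. So w(1) = 6. P is now [].

So w = 6 5 3 4 2 1.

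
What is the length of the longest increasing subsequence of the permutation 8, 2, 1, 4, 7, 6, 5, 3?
3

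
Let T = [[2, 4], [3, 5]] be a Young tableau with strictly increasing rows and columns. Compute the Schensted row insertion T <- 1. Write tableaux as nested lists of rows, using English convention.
In row 1, 1 replaces 2 (the leftmost entry greater than 1); 2 is bumped to row 2. In row 2, 2 replaces 3 (the leftmost entry greater than 2); 3 is bumped to row 3. 3 starts a new row 3. The new tableau is [[1, 4], [2, 5], [3]].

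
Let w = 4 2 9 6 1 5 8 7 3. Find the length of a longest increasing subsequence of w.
3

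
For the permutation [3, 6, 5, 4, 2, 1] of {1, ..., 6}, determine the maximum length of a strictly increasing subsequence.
2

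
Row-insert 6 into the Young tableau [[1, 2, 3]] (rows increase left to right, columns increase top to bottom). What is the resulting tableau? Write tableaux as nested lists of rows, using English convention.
6 is larger than every entry of row 1, so it is appended to row 1. The new tableau is [[1, 2, 3, 6]].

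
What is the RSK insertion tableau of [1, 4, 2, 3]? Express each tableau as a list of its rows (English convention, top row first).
P = [[1, 2, 3], [4]]

Insert 1: appended to row 1. P = [[1]].
Insert 4: appended to row 1. P = [[1, 4]].
Insert 2: 2 bumps 4 from row 1; 4 starts row 2. P = [[1, 2], [4]].
Insert 3: appended to row 1. P = [[1, 2, 3], [4]].

So P = [[1, 2, 3], [4]].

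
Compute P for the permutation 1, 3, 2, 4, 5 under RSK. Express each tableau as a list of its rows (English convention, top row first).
Insert 1: appended to row 1. P = [[1]].
Insert 3: appended to row 1. P = [[1, 3]].
Insert 2: 2 bumps 3 from row 1; 3 starts row 2. P = [[1, 2], [3]].
Insert 4: appended to row 1. P = [[1, 2, 4], [3]].
Insert 5: appended to row 1. P = [[1, 2, 4, 5], [3]].

So P = [[1, 2, 4, 5], [3]].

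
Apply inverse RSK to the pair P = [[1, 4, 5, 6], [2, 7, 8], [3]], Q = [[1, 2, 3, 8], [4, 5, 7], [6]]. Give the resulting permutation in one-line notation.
Reverse the RSK construction: for i from n down to 1, find the cell of Q containing i, remove the entry at that cell from P, and reverse-bump it up through P; the value ejected from row 1 is w(i).

Step i=8: Q has 8 at row 1, column 4; remove that cell from P, ejecting 6. So w(8) = 6. P is now [[1, 4, 5], [2, 7, 8], [3]].
Step i=7: Q has 7 at row 2, column 3; remove 8 from row 2 of P and reverse-bump: 8 enters row 1 and ejects 5. So w(7) = 5. P is now [[1, 4, 8], [2, 7], [3]].
Step i=6: Q has 6 at row 3, column 1; remove 3 from row 3 of P and reverse-bump: 3 enters row 2 and ejects 2; 2 enters row 1 and ejects 1. So w(6) = 1. P is now [[2, 4, 8], [3, 7]].
Step i=5: Q has 5 at row 2, column 2; remove 7 from row 2 of P and reverse-bump: 7 enters row 1 and ejects 4. So w(5) = 4. P is now [[2, 7, 8], [3]].
Step i=4: Q has 4 at row 2, column 1; remove 3 from row 2 of P and reverse-bump: 3 enters row 1 and ejects 2. So w(4) = 2. P is now [[3, 7, 8]].
Step i=3: Q has 3 at row 1, column 3; remove that cell from P, ejecting 8. So w(3) = 8. P is now [[3, 7]].
Step i=2: Q has 2 at row 1, column 2; remove that cell from P, ejecting 7. So w(2) = 7. P is now [[3]].
Step i=1: Q has 1 at row 1, column 1; remove that cell from P, ejecting 3. So w(1) = 3. P is now [].

So w = 3 7 8 2 4 1 5 6.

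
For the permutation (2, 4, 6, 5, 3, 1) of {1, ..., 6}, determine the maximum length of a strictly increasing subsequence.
3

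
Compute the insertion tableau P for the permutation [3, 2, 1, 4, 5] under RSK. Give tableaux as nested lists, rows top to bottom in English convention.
Insert 3: appended to row 1. P = [[3]].
Insert 2: 2 bumps 3 from row 1; 3 starts row 2. P = [[2], [3]].
Insert 1: 1 bumps 2 from row 1; 2 bumps 3 from row 2; 3 starts row 3. P = [[1], [2], [3]].
Insert 4: appended to row 1. P = [[1, 4], [2], [3]].
Insert 5: appended to row 1. P = [[1, 4, 5], [2], [3]].

So P = [[1, 4, 5], [2], [3]].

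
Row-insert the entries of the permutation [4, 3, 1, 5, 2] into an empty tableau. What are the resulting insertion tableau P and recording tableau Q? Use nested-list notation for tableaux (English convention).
Insert each entry of the permutation into P by Schensted row insertion, recording in Q the position of each new cell.

Insert 4: appended to row 1. P = [[4]], Q = [[1]].
Insert 3: 3 bumps 4 from row 1; 4 starts row 2. P = [[3], [4]], Q = [[1], [2]].
Insert 1: 1 bumps 3 from row 1; 3 bumps 4 from row 2; 4 starts row 3. P = [[1], [3], [4]], Q = [[1], [2], [3]].
Insert 5: appended to row 1. P = [[1, 5], [3], [4]], Q = [[1, 4], [2], [3]].
Insert 2: 2 bumps 5 from row 1; 5 appends to row 2. P = [[1, 2], [3, 5], [4]], Q = [[1, 4], [2, 5], [3]].

So P = [[1, 2], [3, 5], [4]], Q = [[1, 4], [2, 5], [3]].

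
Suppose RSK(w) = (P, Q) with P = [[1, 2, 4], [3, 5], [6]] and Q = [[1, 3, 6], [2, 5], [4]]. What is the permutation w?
Reverse the RSK construction: for i from n down to 1, find the cell of Q containing i, remove the entry at that cell from P, and reverse-bump it up through P; the value ejected from row 1 is w(i).

Step i=6: Q has 6 at row 1, column 3; remove that cell from P, ejecting 4. So w(6) = 4. P is now [[1, 2], [3, 5], [6]].
Step i=5: Q has 5 at row 2, column 2; remove 5 from row 2 of P and reverse-bump: 5 enters row 1 and ejects 2. So w(5) = 2. P is now [[1, 5], [3], [6]].
Step i=4: Q has 4 at row 3, column 1; remove 6 from row 3 of P and reverse-bump: 6 enters row 2 and ejects 3; 3 enters row 1 and ejects 1. So w(4) = 1. P is now [[3, 5], [6]].
Step i=3: Q has 3 at row 1, column 2; remove that cell from P, ejecting 5. So w(3) = 5. P is now [[3], [6]].
Step i=2: Q has 2 at row 2, column 1; remove 6 from row 2 of P and reverse-bump: 6 enters row 1 and ejects 3. So w(2) = 3. P is now [[6]].
Step i=1: Q has 1 at row 1, column 1; remove that cell from P, ejecting 6. So w(1) = 6. P is now [].

So w = 6 3 5 1 2 4.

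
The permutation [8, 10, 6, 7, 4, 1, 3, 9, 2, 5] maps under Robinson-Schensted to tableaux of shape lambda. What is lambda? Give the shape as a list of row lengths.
[3, 3, 2, 1, 1]

Row-insert each entry into an empty tableau.

After inserting 8: P = [[8]].
After inserting 10: P = [[8, 10]].
After inserting 6: P = [[6, 10], [8]].
After inserting 7: P = [[6, 7], [8, 10]].
After inserting 4: P = [[4, 7], [6, 10], [8]].
After inserting 1: P = [[1, 7], [4, 10], [6], [8]].
After inserting 3: P = [[1, 3], [4, 7], [6, 10], [8]].
After inserting 9: P = [[1, 3, 9], [4, 7], [6, 10], [8]].
After inserting 2: P = [[1, 2, 9], [3, 7], [4, 10], [6], [8]].
After inserting 5: P = [[1, 2, 5], [3, 7, 9], [4, 10], [6], [8]].

The final insertion tableau P = [[1, 2, 5], [3, 7, 9], [4, 10], [6], [8]] has shape [3, 3, 2, 1, 1].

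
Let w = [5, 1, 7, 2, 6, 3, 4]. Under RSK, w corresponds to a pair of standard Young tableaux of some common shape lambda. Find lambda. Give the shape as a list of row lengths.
[4, 2, 1]

Row-insert each entry into an empty tableau.

After inserting 5: P = [[5]].
After inserting 1: P = [[1], [5]].
After inserting 7: P = [[1, 7], [5]].
After inserting 2: P = [[1, 2], [5, 7]].
After inserting 6: P = [[1, 2, 6], [5, 7]].
After inserting 3: P = [[1, 2, 3], [5, 6], [7]].
After inserting 4: P = [[1, 2, 3, 4], [5, 6], [7]].

The final insertion tableau P = [[1, 2, 3, 4], [5, 6], [7]] has shape [4, 2, 1].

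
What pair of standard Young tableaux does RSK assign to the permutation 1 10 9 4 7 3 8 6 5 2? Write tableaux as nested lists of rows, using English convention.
Insert each entry of the permutation into P by Schensted row insertion, recording in Q the position of each new cell.

Insert 1: appended to row 1. P = [[1]].
Insert 10: appended to row 1. P = [[1, 10]].
Insert 9: 9 bumps 10 from row 1; 10 starts row 2. P = [[1, 9], [10]].
Insert 4: 4 bumps 9 from row 1; 9 bumps 10 from row 2; 10 starts row 3. P = [[1, 4], [9], [10]].
Insert 7: appended to row 1. P = [[1, 4, 7], [9], [10]].
Insert 3: 3 bumps 4 from row 1; 4 bumps 9 from row 2; 9 bumps 10 from row 3; 10 starts row 4. P = [[1, 3, 7], [4], [9], [10]].
Insert 8: appended to row 1. P = [[1, 3, 7, 8], [4], [9], [10]].
Insert 6: 6 bumps 7 from row 1; 7 appends to row 2. P = [[1, 3, 6, 8], [4, 7], [9], [10]].
Insert 5: 5 bumps 6 from row 1; 6 bumps 7 from row 2; 7 bumps 9 from row 3; 9 bumps 10 from row 4; 10 starts row 5. P = [[1, 3, 5, 8], [4, 6], [7], [9], [10]].
Insert 2: 2 bumps 3 from row 1; 3 bumps 4 from row 2; 4 bumps 7 from row 3; 7 bumps 9 from row 4; 9 bumps 10 from row 5; 10 starts row 6. P = [[1, 2, 5, 8], [3, 6], [4], [7], [9], [10]].

So P = [[1, 2, 5, 8], [3, 6], [4], [7], [9], [10]], Q = [[1, 2, 5, 7], [3, 8], [4], [6], [9], [10]].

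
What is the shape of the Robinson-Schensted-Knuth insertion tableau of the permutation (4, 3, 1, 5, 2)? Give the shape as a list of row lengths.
Row-insert each entry into an empty tableau.

After inserting 4: P = [[4]].
After inserting 3: P = [[3], [4]].
After inserting 1: P = [[1], [3], [4]].
After inserting 5: P = [[1, 5], [3], [4]].
After inserting 2: P = [[1, 2], [3, 5], [4]].

The final insertion tableau P = [[1, 2], [3, 5], [4]] has shape [2, 2, 1].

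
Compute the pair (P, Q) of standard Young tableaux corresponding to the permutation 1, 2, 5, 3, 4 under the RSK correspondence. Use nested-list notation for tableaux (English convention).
Insert each entry of the permutation into P by Schensted row insertion, recording in Q the position of each new cell.

After inserting 1: P = [[1]].
After inserting 2: P = [[1, 2]].
After inserting 5: P = [[1, 2, 5]].
After inserting 3: P = [[1, 2, 3], [5]].
After inserting 4: P = [[1, 2, 3, 4], [5]].

So P = [[1, 2, 3, 4], [5]], Q = [[1, 2, 3, 5], [4]].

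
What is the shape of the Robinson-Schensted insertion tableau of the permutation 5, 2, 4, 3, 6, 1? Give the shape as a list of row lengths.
RSK row insertion gives P = [[1, 3, 6], [2], [4], [5]], which has shape [3, 1, 1, 1].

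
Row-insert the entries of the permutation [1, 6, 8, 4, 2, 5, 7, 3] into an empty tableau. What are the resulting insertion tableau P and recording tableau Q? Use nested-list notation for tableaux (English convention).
Insert each entry of the permutation into P by Schensted row insertion, recording in Q the position of each new cell.

Insert 1: appended to row 1. P = [[1]], Q = [[1]].
Insert 6: appended to row 1. P = [[1, 6]], Q = [[1, 2]].
Insert 8: appended to row 1. P = [[1, 6, 8]], Q = [[1, 2, 3]].
Insert 4: 4 bumps 6 from row 1; 6 starts row 2. P = [[1, 4, 8], [6]], Q = [[1, 2, 3], [4]].
Insert 2: 2 bumps 4 from row 1; 4 bumps 6 from row 2; 6 starts row 3. P = [[1, 2, 8], [4], [6]], Q = [[1, 2, 3], [4], [5]].
Insert 5: 5 bumps 8 from row 1; 8 appends to row 2. P = [[1, 2, 5], [4, 8], [6]], Q = [[1, 2, 3], [4, 6], [5]].
Insert 7: appended to row 1. P = [[1, 2, 5, 7], [4, 8], [6]], Q = [[1, 2, 3, 7], [4, 6], [5]].
Insert 3: 3 bumps 5 from row 1; 5 bumps 8 from row 2; 8 appends to row 3. P = [[1, 2, 3, 7], [4, 5], [6, 8]], Q = [[1, 2, 3, 7], [4, 6], [5, 8]].

So P = [[1, 2, 3, 7], [4, 5], [6, 8]], Q = [[1, 2, 3, 7], [4, 6], [5, 8]].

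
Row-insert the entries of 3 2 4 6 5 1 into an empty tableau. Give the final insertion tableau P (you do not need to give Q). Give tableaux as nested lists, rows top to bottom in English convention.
Insert 3: appended to row 1. P = [[3]].
Insert 2: 2 bumps 3 from row 1; 3 starts row 2. P = [[2], [3]].
Insert 4: appended to row 1. P = [[2, 4], [3]].
Insert 6: appended to row 1. P = [[2, 4, 6], [3]].
Insert 5: 5 bumps 6 from row 1; 6 appends to row 2. P = [[2, 4, 5], [3, 6]].
Insert 1: 1 bumps 2 from row 1; 2 bumps 3 from row 2; 3 starts row 3. P = [[1, 4, 5], [2, 6], [3]].

So P = [[1, 4, 5], [2, 6], [3]].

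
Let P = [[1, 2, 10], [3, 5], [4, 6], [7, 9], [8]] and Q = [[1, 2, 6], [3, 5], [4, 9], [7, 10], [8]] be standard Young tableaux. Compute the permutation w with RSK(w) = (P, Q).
8 9 7 4 6 10 3 1 5 2

Reverse the RSK construction: for i from n down to 1, find the cell of Q containing i, remove the entry at that cell from P, and reverse-bump it up through P; the value ejected from row 1 is w(i).

Step i=10: Q has 10 at row 4, column 2; remove 9 from row 4 of P and reverse-bump: 9 enters row 3 and ejects 6; 6 enters row 2 and ejects 5; 5 enters row 1 and ejects 2. So w(10) = 2. P is now [[1, 5, 10], [3, 6], [4, 9], [7], [8]].
Step i=9: Q has 9 at row 3, column 2; remove 9 from row 3 of P and reverse-bump: 9 enters row 2 and ejects 6; 6 enters row 1 and ejects 5. So w(9) = 5. P is now [[1, 6, 10], [3, 9], [4], [7], [8]].
Step i=8: Q has 8 at row 5, column 1; remove 8 from row 5 of P and reverse-bump: 8 enters row 4 and ejects 7; 7 enters row 3 and ejects 4; 4 enters row 2 and ejects 3; 3 enters row 1 and ejects 1. So w(8) = 1. P is now [[3, 6, 10], [4, 9], [7], [8]].
Step i=7: Q has 7 at row 4, column 1; remove 8 from row 4 of P and reverse-bump: 8 enters row 3 and ejects 7; 7 enters row 2 and ejects 4; 4 enters row 1 and ejects 3. So w(7) = 3. P is now [[4, 6, 10], [7, 9], [8]].
Step i=6: Q has 6 at row 1, column 3; remove that cell from P, ejecting 10. So w(6) = 10. P is now [[4, 6], [7, 9], [8]].
Step i=5: Q has 5 at row 2, column 2; remove 9 from row 2 of P and reverse-bump: 9 enters row 1 and ejects 6. So w(5) = 6. P is now [[4, 9], [7], [8]].
Step i=4: Q has 4 at row 3, column 1; remove 8 from row 3 of P and reverse-bump: 8 enters row 2 and ejects 7; 7 enters row 1 and ejects 4. So w(4) = 4. P is now [[7, 9], [8]].
Step i=3: Q has 3 at row 2, column 1; remove 8 from row 2 of P and reverse-bump: 8 enters row 1 and ejects 7. So w(3) = 7. P is now [[8, 9]].
Step i=2: Q has 2 at row 1, column 2; remove that cell from P, ejecting 9. So w(2) = 9. P is now [[8]].
Step i=1: Q has 1 at row 1, column 1; remove that cell from P, ejecting 8. So w(1) = 8. P is now [].

So w = 8 9 7 4 6 10 3 1 5 2.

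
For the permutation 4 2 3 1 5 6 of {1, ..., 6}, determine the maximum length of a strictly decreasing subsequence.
3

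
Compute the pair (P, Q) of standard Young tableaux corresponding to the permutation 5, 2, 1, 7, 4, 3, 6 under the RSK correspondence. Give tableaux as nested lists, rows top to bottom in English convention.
P = [[1, 3, 6], [2, 4], [5, 7]], Q = [[1, 4, 7], [2, 5], [3, 6]]

Insert each entry of the permutation into P by Schensted row insertion, recording in Q the position of each new cell.

Insert 5: appended to row 1. P = [[5]].
Insert 2: 2 bumps 5 from row 1; 5 starts row 2. P = [[2], [5]].
Insert 1: 1 bumps 2 from row 1; 2 bumps 5 from row 2; 5 starts row 3. P = [[1], [2], [5]].
Insert 7: appended to row 1. P = [[1, 7], [2], [5]].
Insert 4: 4 bumps 7 from row 1; 7 appends to row 2. P = [[1, 4], [2, 7], [5]].
Insert 3: 3 bumps 4 from row 1; 4 bumps 7 from row 2; 7 appends to row 3. P = [[1, 3], [2, 4], [5, 7]].
Insert 6: appended to row 1. P = [[1, 3, 6], [2, 4], [5, 7]].

So P = [[1, 3, 6], [2, 4], [5, 7]], Q = [[1, 4, 7], [2, 5], [3, 6]].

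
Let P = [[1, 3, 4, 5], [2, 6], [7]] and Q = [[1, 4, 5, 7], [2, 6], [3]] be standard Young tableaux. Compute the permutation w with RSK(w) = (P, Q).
Reverse the RSK construction: for i from n down to 1, find the cell of Q containing i, remove the entry at that cell from P, and reverse-bump it up through P; the value ejected from row 1 is w(i).

Step i=7: Q has 7 at row 1, column 4; remove that cell from P, ejecting 5. So w(7) = 5. P is now [[1, 3, 4], [2, 6], [7]].
Step i=6: Q has 6 at row 2, column 2; remove 6 from row 2 of P and reverse-bump: 6 enters row 1 and ejects 4. So w(6) = 4. P is now [[1, 3, 6], [2], [7]].
Step i=5: Q has 5 at row 1, column 3; remove that cell from P, ejecting 6. So w(5) = 6. P is now [[1, 3], [2], [7]].
Step i=4: Q has 4 at row 1, column 2; remove that cell from P, ejecting 3. So w(4) = 3. P is now [[1], [2], [7]].
Step i=3: Q has 3 at row 3, column 1; remove 7 from row 3 of P and reverse-bump: 7 enters row 2 and ejects 2; 2 enters row 1 and ejects 1. So w(3) = 1. P is now [[2], [7]].
Step i=2: Q has 2 at row 2, column 1; remove 7 from row 2 of P and reverse-bump: 7 enters row 1 and ejects 2. So w(2) = 2. P is now [[7]].
Step i=1: Q has 1 at row 1, column 1; remove that cell from P, ejecting 7. So w(1) = 7. P is now [].

So w = 7 2 1 3 6 4 5.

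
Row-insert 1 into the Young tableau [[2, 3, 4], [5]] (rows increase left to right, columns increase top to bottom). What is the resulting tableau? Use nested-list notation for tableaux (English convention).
[[1, 3, 4], [2], [5]]

In row 1, 1 replaces 2 (the leftmost entry greater than 1); 2 is bumped to row 2. In row 2, 2 replaces 5 (the leftmost entry greater than 2); 5 is bumped to row 3. 5 starts a new row 3. The new tableau is [[1, 3, 4], [2], [5]].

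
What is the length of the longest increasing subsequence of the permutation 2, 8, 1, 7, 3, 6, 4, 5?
4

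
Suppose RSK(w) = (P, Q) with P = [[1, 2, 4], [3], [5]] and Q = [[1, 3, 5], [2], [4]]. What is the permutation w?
Reverse the RSK construction: for i from n down to 1, find the cell of Q containing i, remove the entry at that cell from P, and reverse-bump it up through P; the value ejected from row 1 is w(i).

Step i=5: Q has 5 at row 1, column 3; remove that cell from P, ejecting 4. So w(5) = 4. P is now [[1, 2], [3], [5]].
Step i=4: Q has 4 at row 3, column 1; remove 5 from row 3 of P and reverse-bump: 5 enters row 2 and ejects 3; 3 enters row 1 and ejects 2. So w(4) = 2. P is now [[1, 3], [5]].
Step i=3: Q has 3 at row 1, column 2; remove that cell from P, ejecting 3. So w(3) = 3. P is now [[1], [5]].
Step i=2: Q has 2 at row 2, column 1; remove 5 from row 2 of P and reverse-bump: 5 enters row 1 and ejects 1. So w(2) = 1. P is now [[5]].
Step i=1: Q has 1 at row 1, column 1; remove that cell from P, ejecting 5. So w(1) = 5. P is now [].

So w = 5 1 3 2 4.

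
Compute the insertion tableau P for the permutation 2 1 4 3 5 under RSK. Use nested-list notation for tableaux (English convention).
After inserting 2: P = [[2]].
After inserting 1: P = [[1], [2]].
After inserting 4: P = [[1, 4], [2]].
After inserting 3: P = [[1, 3], [2, 4]].
After inserting 5: P = [[1, 3, 5], [2, 4]].

So P = [[1, 3, 5], [2, 4]].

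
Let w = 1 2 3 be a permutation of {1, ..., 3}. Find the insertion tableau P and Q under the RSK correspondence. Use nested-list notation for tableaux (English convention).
Insert each entry of the permutation into P by Schensted row insertion, recording in Q the position of each new cell.

Insert 1: appended to row 1. P = [[1]].
Insert 2: appended to row 1. P = [[1, 2]].
Insert 3: appended to row 1. P = [[1, 2, 3]].

So P = [[1, 2, 3]], Q = [[1, 2, 3]].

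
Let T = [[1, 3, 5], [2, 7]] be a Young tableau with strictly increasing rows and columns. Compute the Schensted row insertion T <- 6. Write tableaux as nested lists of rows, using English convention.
6 is larger than every entry of row 1, so it is appended to row 1. The new tableau is [[1, 3, 5, 6], [2, 7]].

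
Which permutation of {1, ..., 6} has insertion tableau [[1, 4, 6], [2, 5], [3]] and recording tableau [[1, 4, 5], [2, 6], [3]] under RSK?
3 2 1 5 6 4

Reverse the RSK construction: for i from n down to 1, find the cell of Q containing i, remove the entry at that cell from P, and reverse-bump it up through P; the value ejected from row 1 is w(i).

Step i=6: Q has 6 at row 2, column 2; remove 5 from row 2 of P and reverse-bump: 5 enters row 1 and ejects 4. So w(6) = 4. P is now [[1, 5, 6], [2], [3]].
Step i=5: Q has 5 at row 1, column 3; remove that cell from P, ejecting 6. So w(5) = 6. P is now [[1, 5], [2], [3]].
Step i=4: Q has 4 at row 1, column 2; remove that cell from P, ejecting 5. So w(4) = 5. P is now [[1], [2], [3]].
Step i=3: Q has 3 at row 3, column 1; remove 3 from row 3 of P and reverse-bump: 3 enters row 2 and ejects 2; 2 enters row 1 and ejects 1. So w(3) = 1. P is now [[2], [3]].
Step i=2: Q has 2 at row 2, column 1; remove 3 from row 2 of P and reverse-bump: 3 enters row 1 and ejects 2. So w(2) = 2. P is now [[3]].
Step i=1: Q has 1 at row 1, column 1; remove that cell from P, ejecting 3. So w(1) = 3. P is now [].

So w = 3 2 1 5 6 4.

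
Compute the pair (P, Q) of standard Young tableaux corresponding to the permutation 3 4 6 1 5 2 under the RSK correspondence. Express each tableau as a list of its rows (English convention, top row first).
Insert each entry of the permutation into P by Schensted row insertion, recording in Q the position of each new cell.

Insert 3: appended to row 1. P = [[3]].
Insert 4: appended to row 1. P = [[3, 4]].
Insert 6: appended to row 1. P = [[3, 4, 6]].
Insert 1: 1 bumps 3 from row 1; 3 starts row 2. P = [[1, 4, 6], [3]].
Insert 5: 5 bumps 6 from row 1; 6 appends to row 2. P = [[1, 4, 5], [3, 6]].
Insert 2: 2 bumps 4 from row 1; 4 bumps 6 from row 2; 6 starts row 3. P = [[1, 2, 5], [3, 4], [6]].

So P = [[1, 2, 5], [3, 4], [6]], Q = [[1, 2, 3], [4, 5], [6]].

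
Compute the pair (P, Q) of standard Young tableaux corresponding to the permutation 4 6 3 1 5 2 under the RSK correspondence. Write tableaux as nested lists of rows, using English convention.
P = [[1, 2], [3, 5], [4, 6]], Q = [[1, 2], [3, 5], [4, 6]]

Insert each entry of the permutation into P by Schensted row insertion, recording in Q the position of each new cell.

Insert 4: appended to row 1. P = [[4]], Q = [[1]].
Insert 6: appended to row 1. P = [[4, 6]], Q = [[1, 2]].
Insert 3: 3 bumps 4 from row 1; 4 starts row 2. P = [[3, 6], [4]], Q = [[1, 2], [3]].
Insert 1: 1 bumps 3 from row 1; 3 bumps 4 from row 2; 4 starts row 3. P = [[1, 6], [3], [4]], Q = [[1, 2], [3], [4]].
Insert 5: 5 bumps 6 from row 1; 6 appends to row 2. P = [[1, 5], [3, 6], [4]], Q = [[1, 2], [3, 5], [4]].
Insert 2: 2 bumps 5 from row 1; 5 bumps 6 from row 2; 6 appends to row 3. P = [[1, 2], [3, 5], [4, 6]], Q = [[1, 2], [3, 5], [4, 6]].

So P = [[1, 2], [3, 5], [4, 6]], Q = [[1, 2], [3, 5], [4, 6]].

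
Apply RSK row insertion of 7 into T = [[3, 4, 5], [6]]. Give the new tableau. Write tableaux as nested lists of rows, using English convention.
7 is larger than every entry of row 1, so it is appended to row 1. The new tableau is [[3, 4, 5, 7], [6]].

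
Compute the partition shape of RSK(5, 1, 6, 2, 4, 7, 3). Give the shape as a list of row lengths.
[4, 2, 1]

Row-insert each entry into an empty tableau.

After inserting 5: P = [[5]].
After inserting 1: P = [[1], [5]].
After inserting 6: P = [[1, 6], [5]].
After inserting 2: P = [[1, 2], [5, 6]].
After inserting 4: P = [[1, 2, 4], [5, 6]].
After inserting 7: P = [[1, 2, 4, 7], [5, 6]].
After inserting 3: P = [[1, 2, 3, 7], [4, 6], [5]].

The final insertion tableau P = [[1, 2, 3, 7], [4, 6], [5]] has shape [4, 2, 1].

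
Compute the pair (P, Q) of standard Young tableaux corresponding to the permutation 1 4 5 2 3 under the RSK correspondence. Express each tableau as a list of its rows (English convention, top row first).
Insert each entry of the permutation into P by Schensted row insertion, recording in Q the position of each new cell.

Insert 1: appended to row 1. P = [[1]].
Insert 4: appended to row 1. P = [[1, 4]].
Insert 5: appended to row 1. P = [[1, 4, 5]].
Insert 2: 2 bumps 4 from row 1; 4 starts row 2. P = [[1, 2, 5], [4]].
Insert 3: 3 bumps 5 from row 1; 5 appends to row 2. P = [[1, 2, 3], [4, 5]].

So P = [[1, 2, 3], [4, 5]], Q = [[1, 2, 3], [4, 5]].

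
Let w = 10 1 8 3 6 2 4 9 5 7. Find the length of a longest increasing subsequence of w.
5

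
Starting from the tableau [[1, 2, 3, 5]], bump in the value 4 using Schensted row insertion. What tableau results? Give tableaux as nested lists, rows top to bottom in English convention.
[[1, 2, 3, 4], [5]]

In row 1, 4 replaces 5 (the leftmost entry greater than 4); 5 is bumped to row 2. 5 starts a new row 2. The new tableau is [[1, 2, 3, 4], [5]].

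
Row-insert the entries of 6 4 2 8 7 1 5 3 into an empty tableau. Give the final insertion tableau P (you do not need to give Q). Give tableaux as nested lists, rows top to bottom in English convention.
Insert 6: appended to row 1. P = [[6]].
Insert 4: 4 bumps 6 from row 1; 6 starts row 2. P = [[4], [6]].
Insert 2: 2 bumps 4 from row 1; 4 bumps 6 from row 2; 6 starts row 3. P = [[2], [4], [6]].
Insert 8: appended to row 1. P = [[2, 8], [4], [6]].
Insert 7: 7 bumps 8 from row 1; 8 appends to row 2. P = [[2, 7], [4, 8], [6]].
Insert 1: 1 bumps 2 from row 1; 2 bumps 4 from row 2; 4 bumps 6 from row 3; 6 starts row 4. P = [[1, 7], [2, 8], [4], [6]].
Insert 5: 5 bumps 7 from row 1; 7 bumps 8 from row 2; 8 appends to row 3. P = [[1, 5], [2, 7], [4, 8], [6]].
Insert 3: 3 bumps 5 from row 1; 5 bumps 7 from row 2; 7 bumps 8 from row 3; 8 appends to row 4. P = [[1, 3], [2, 5], [4, 7], [6, 8]].

So P = [[1, 3], [2, 5], [4, 7], [6, 8]].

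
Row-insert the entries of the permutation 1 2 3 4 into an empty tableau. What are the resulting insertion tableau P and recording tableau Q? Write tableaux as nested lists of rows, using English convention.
Insert each entry of the permutation into P by Schensted row insertion, recording in Q the position of each new cell.

Insert 1: appended to row 1. P = [[1]], Q = [[1]].
Insert 2: appended to row 1. P = [[1, 2]], Q = [[1, 2]].
Insert 3: appended to row 1. P = [[1, 2, 3]], Q = [[1, 2, 3]].
Insert 4: appended to row 1. P = [[1, 2, 3, 4]], Q = [[1, 2, 3, 4]].

So P = [[1, 2, 3, 4]], Q = [[1, 2, 3, 4]].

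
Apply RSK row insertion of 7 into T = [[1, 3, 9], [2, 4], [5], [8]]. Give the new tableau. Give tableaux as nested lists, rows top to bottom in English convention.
[[1, 3, 7], [2, 4, 9], [5], [8]]

In row 1, 7 replaces 9 (the leftmost entry greater than 7); 9 is bumped to row 2. 9 is appended to row 2. The new tableau is [[1, 3, 7], [2, 4, 9], [5], [8]].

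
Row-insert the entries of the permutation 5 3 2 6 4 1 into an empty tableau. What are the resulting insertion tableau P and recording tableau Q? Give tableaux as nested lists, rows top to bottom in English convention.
Insert each entry of the permutation into P by Schensted row insertion, recording in Q the position of each new cell.

Insert 5: appended to row 1. P = [[5]].
Insert 3: 3 bumps 5 from row 1; 5 starts row 2. P = [[3], [5]].
Insert 2: 2 bumps 3 from row 1; 3 bumps 5 from row 2; 5 starts row 3. P = [[2], [3], [5]].
Insert 6: appended to row 1. P = [[2, 6], [3], [5]].
Insert 4: 4 bumps 6 from row 1; 6 appends to row 2. P = [[2, 4], [3, 6], [5]].
Insert 1: 1 bumps 2 from row 1; 2 bumps 3 from row 2; 3 bumps 5 from row 3; 5 starts row 4. P = [[1, 4], [2, 6], [3], [5]].

So P = [[1, 4], [2, 6], [3], [5]], Q = [[1, 4], [2, 5], [3], [6]].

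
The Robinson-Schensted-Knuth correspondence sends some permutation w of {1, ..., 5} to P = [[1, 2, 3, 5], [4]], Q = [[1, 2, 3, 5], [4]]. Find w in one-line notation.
Reverse the RSK construction: for i from n down to 1, find the cell of Q containing i, remove the entry at that cell from P, and reverse-bump it up through P; the value ejected from row 1 is w(i).

Step i=5: Q has 5 at row 1, column 4; remove that cell from P, ejecting 5. So w(5) = 5. P is now [[1, 2, 3], [4]].
Step i=4: Q has 4 at row 2, column 1; remove 4 from row 2 of P and reverse-bump: 4 enters row 1 and ejects 3. So w(4) = 3. P is now [[1, 2, 4]].
Step i=3: Q has 3 at row 1, column 3; remove that cell from P, ejecting 4. So w(3) = 4. P is now [[1, 2]].
Step i=2: Q has 2 at row 1, column 2; remove that cell from P, ejecting 2. So w(2) = 2. P is now [[1]].
Step i=1: Q has 1 at row 1, column 1; remove that cell from P, ejecting 1. So w(1) = 1. P is now [].

So w = 1 2 4 3 5.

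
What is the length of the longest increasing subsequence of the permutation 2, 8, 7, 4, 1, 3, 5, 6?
4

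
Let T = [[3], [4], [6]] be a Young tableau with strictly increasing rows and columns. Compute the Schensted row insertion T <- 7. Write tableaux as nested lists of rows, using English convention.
7 is larger than every entry of row 1, so it is appended to row 1. The new tableau is [[3, 7], [4], [6]].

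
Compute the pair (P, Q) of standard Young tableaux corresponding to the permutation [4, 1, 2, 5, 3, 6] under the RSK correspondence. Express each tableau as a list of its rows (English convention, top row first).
Insert each entry of the permutation into P by Schensted row insertion, recording in Q the position of each new cell.

Insert 4: appended to row 1. P = [[4]], Q = [[1]].
Insert 1: 1 bumps 4 from row 1; 4 starts row 2. P = [[1], [4]], Q = [[1], [2]].
Insert 2: appended to row 1. P = [[1, 2], [4]], Q = [[1, 3], [2]].
Insert 5: appended to row 1. P = [[1, 2, 5], [4]], Q = [[1, 3, 4], [2]].
Insert 3: 3 bumps 5 from row 1; 5 appends to row 2. P = [[1, 2, 3], [4, 5]], Q = [[1, 3, 4], [2, 5]].
Insert 6: appended to row 1. P = [[1, 2, 3, 6], [4, 5]], Q = [[1, 3, 4, 6], [2, 5]].

So P = [[1, 2, 3, 6], [4, 5]], Q = [[1, 3, 4, 6], [2, 5]].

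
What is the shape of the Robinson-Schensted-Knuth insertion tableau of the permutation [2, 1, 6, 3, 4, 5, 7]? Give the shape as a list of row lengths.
Row-insert each entry into an empty tableau.

After inserting 2: P = [[2]].
After inserting 1: P = [[1], [2]].
After inserting 6: P = [[1, 6], [2]].
After inserting 3: P = [[1, 3], [2, 6]].
After inserting 4: P = [[1, 3, 4], [2, 6]].
After inserting 5: P = [[1, 3, 4, 5], [2, 6]].
After inserting 7: P = [[1, 3, 4, 5, 7], [2, 6]].

The final insertion tableau P = [[1, 3, 4, 5, 7], [2, 6]] has shape [5, 2].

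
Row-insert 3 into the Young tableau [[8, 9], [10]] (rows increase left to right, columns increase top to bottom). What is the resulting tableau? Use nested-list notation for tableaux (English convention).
[[3, 9], [8], [10]]

In row 1, 3 replaces 8 (the leftmost entry greater than 3); 8 is bumped to row 2. In row 2, 8 replaces 10 (the leftmost entry greater than 8); 10 is bumped to row 3. 10 starts a new row 3. The new tableau is [[3, 9], [8], [10]].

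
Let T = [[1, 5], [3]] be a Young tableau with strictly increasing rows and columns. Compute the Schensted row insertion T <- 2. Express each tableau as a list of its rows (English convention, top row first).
In row 1, 2 replaces 5 (the leftmost entry greater than 2); 5 is bumped to row 2. 5 is appended to row 2. The new tableau is [[1, 2], [3, 5]].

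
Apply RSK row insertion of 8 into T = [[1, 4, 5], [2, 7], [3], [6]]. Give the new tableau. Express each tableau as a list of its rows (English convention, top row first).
[[1, 4, 5, 8], [2, 7], [3], [6]]

8 is larger than every entry of row 1, so it is appended to row 1. The new tableau is [[1, 4, 5, 8], [2, 7], [3], [6]].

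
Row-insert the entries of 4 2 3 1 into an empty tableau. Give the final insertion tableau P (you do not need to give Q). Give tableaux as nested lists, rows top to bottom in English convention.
Insert 4: appended to row 1. P = [[4]].
Insert 2: 2 bumps 4 from row 1; 4 starts row 2. P = [[2], [4]].
Insert 3: appended to row 1. P = [[2, 3], [4]].
Insert 1: 1 bumps 2 from row 1; 2 bumps 4 from row 2; 4 starts row 3. P = [[1, 3], [2], [4]].

So P = [[1, 3], [2], [4]].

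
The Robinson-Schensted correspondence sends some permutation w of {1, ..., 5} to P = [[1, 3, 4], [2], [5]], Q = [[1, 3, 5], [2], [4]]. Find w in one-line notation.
Reverse the RSK construction: for i from n down to 1, find the cell of Q containing i, remove the entry at that cell from P, and reverse-bump it up through P; the value ejected from row 1 is w(i).

Step i=5: Q has 5 at row 1, column 3; remove that cell from P, ejecting 4. So w(5) = 4. P is now [[1, 3], [2], [5]].
Step i=4: Q has 4 at row 3, column 1; remove 5 from row 3 of P and reverse-bump: 5 enters row 2 and ejects 2; 2 enters row 1 and ejects 1. So w(4) = 1. P is now [[2, 3], [5]].
Step i=3: Q has 3 at row 1, column 2; remove that cell from P, ejecting 3. So w(3) = 3. P is now [[2], [5]].
Step i=2: Q has 2 at row 2, column 1; remove 5 from row 2 of P and reverse-bump: 5 enters row 1 and ejects 2. So w(2) = 2. P is now [[5]].
Step i=1: Q has 1 at row 1, column 1; remove that cell from P, ejecting 5. So w(1) = 5. P is now [].

So w = 5 2 3 1 4.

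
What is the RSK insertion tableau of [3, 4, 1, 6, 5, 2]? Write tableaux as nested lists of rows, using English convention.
After inserting 3: P = [[3]].
After inserting 4: P = [[3, 4]].
After inserting 1: P = [[1, 4], [3]].
After inserting 6: P = [[1, 4, 6], [3]].
After inserting 5: P = [[1, 4, 5], [3, 6]].
After inserting 2: P = [[1, 2, 5], [3, 4], [6]].

So P = [[1, 2, 5], [3, 4], [6]].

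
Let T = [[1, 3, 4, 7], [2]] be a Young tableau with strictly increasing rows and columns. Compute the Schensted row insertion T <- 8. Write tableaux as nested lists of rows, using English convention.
8 is larger than every entry of row 1, so it is appended to row 1. The new tableau is [[1, 3, 4, 7, 8], [2]].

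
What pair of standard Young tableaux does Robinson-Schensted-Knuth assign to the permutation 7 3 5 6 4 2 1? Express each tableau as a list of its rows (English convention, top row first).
P = [[1, 4, 6], [2], [3], [5], [7]], Q = [[1, 3, 4], [2], [5], [6], [7]]

Insert each entry of the permutation into P by Schensted row insertion, recording in Q the position of each new cell.

Insert 7: appended to row 1. P = [[7]].
Insert 3: 3 bumps 7 from row 1; 7 starts row 2. P = [[3], [7]].
Insert 5: appended to row 1. P = [[3, 5], [7]].
Insert 6: appended to row 1. P = [[3, 5, 6], [7]].
Insert 4: 4 bumps 5 from row 1; 5 bumps 7 from row 2; 7 starts row 3. P = [[3, 4, 6], [5], [7]].
Insert 2: 2 bumps 3 from row 1; 3 bumps 5 from row 2; 5 bumps 7 from row 3; 7 starts row 4. P = [[2, 4, 6], [3], [5], [7]].
Insert 1: 1 bumps 2 from row 1; 2 bumps 3 from row 2; 3 bumps 5 from row 3; 5 bumps 7 from row 4; 7 starts row 5. P = [[1, 4, 6], [2], [3], [5], [7]].

So P = [[1, 4, 6], [2], [3], [5], [7]], Q = [[1, 3, 4], [2], [5], [6], [7]].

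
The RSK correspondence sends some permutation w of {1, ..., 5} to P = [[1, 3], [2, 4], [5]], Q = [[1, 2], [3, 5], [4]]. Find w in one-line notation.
Reverse the RSK construction: for i from n down to 1, find the cell of Q containing i, remove the entry at that cell from P, and reverse-bump it up through P; the value ejected from row 1 is w(i).

Step i=5: Q has 5 at row 2, column 2; remove 4 from row 2 of P and reverse-bump: 4 enters row 1 and ejects 3. So w(5) = 3. P is now [[1, 4], [2], [5]].
Step i=4: Q has 4 at row 3, column 1; remove 5 from row 3 of P and reverse-bump: 5 enters row 2 and ejects 2; 2 enters row 1 and ejects 1. So w(4) = 1. P is now [[2, 4], [5]].
Step i=3: Q has 3 at row 2, column 1; remove 5 from row 2 of P and reverse-bump: 5 enters row 1 and ejects 4. So w(3) = 4. P is now [[2, 5]].
Step i=2: Q has 2 at row 1, column 2; remove that cell from P, ejecting 5. So w(2) = 5. P is now [[2]].
Step i=1: Q has 1 at row 1, column 1; remove that cell from P, ejecting 2. So w(1) = 2. P is now [].

So w = 2 5 4 1 3.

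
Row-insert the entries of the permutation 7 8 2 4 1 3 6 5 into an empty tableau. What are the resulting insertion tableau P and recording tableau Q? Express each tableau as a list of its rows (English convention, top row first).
P = [[1, 3, 5], [2, 4, 6], [7, 8]], Q = [[1, 2, 7], [3, 4, 8], [5, 6]]

Insert each entry of the permutation into P by Schensted row insertion, recording in Q the position of each new cell.

Insert 7: appended to row 1. P = [[7]], Q = [[1]].
Insert 8: appended to row 1. P = [[7, 8]], Q = [[1, 2]].
Insert 2: 2 bumps 7 from row 1; 7 starts row 2. P = [[2, 8], [7]], Q = [[1, 2], [3]].
Insert 4: 4 bumps 8 from row 1; 8 appends to row 2. P = [[2, 4], [7, 8]], Q = [[1, 2], [3, 4]].
Insert 1: 1 bumps 2 from row 1; 2 bumps 7 from row 2; 7 starts row 3. P = [[1, 4], [2, 8], [7]], Q = [[1, 2], [3, 4], [5]].
Insert 3: 3 bumps 4 from row 1; 4 bumps 8 from row 2; 8 appends to row 3. P = [[1, 3], [2, 4], [7, 8]], Q = [[1, 2], [3, 4], [5, 6]].
Insert 6: appended to row 1. P = [[1, 3, 6], [2, 4], [7, 8]], Q = [[1, 2, 7], [3, 4], [5, 6]].
Insert 5: 5 bumps 6 from row 1; 6 appends to row 2. P = [[1, 3, 5], [2, 4, 6], [7, 8]], Q = [[1, 2, 7], [3, 4, 8], [5, 6]].

So P = [[1, 3, 5], [2, 4, 6], [7, 8]], Q = [[1, 2, 7], [3, 4, 8], [5, 6]].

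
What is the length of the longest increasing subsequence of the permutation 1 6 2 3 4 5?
5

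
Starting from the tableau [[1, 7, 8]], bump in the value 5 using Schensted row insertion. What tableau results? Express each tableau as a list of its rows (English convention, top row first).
In row 1, 5 replaces 7 (the leftmost entry greater than 5); 7 is bumped to row 2. 7 starts a new row 2. The new tableau is [[1, 5, 8], [7]].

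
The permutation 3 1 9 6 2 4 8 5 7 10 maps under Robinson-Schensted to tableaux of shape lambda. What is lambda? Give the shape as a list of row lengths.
[6, 3, 1]

Row-insert each entry into an empty tableau.

After inserting 3: P = [[3]].
After inserting 1: P = [[1], [3]].
After inserting 9: P = [[1, 9], [3]].
After inserting 6: P = [[1, 6], [3, 9]].
After inserting 2: P = [[1, 2], [3, 6], [9]].
After inserting 4: P = [[1, 2, 4], [3, 6], [9]].
After inserting 8: P = [[1, 2, 4, 8], [3, 6], [9]].
After inserting 5: P = [[1, 2, 4, 5], [3, 6, 8], [9]].
After inserting 7: P = [[1, 2, 4, 5, 7], [3, 6, 8], [9]].
After inserting 10: P = [[1, 2, 4, 5, 7, 10], [3, 6, 8], [9]].

The final insertion tableau P = [[1, 2, 4, 5, 7, 10], [3, 6, 8], [9]] has shape [6, 3, 1].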